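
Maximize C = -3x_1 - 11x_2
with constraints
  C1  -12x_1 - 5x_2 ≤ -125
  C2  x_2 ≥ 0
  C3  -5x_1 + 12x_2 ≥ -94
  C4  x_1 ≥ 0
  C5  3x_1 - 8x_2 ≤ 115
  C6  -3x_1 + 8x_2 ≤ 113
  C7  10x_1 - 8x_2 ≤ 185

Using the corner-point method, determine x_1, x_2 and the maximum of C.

Corner points and C = -3x_1 - 11x_2:
  (125/12, 0) → C = -125/4
  (145/37, 577/37) → C = -6782/37
  (37/2, 0) → C = -111/2
  (298/7, 1685/56) → C = -25687/56

The binding constraints are -12x_1 - 5x_2 = -125 and x_2 = 0.
Solving simultaneously gives x_1 = 125/12, x_2 = 0.

x_1 = 125/12, x_2 = 0, maximum C = -125/4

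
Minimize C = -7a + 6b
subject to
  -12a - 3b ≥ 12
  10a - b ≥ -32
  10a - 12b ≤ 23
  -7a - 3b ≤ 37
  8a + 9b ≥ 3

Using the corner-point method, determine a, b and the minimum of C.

Corner points and C = -7a + 6b:
  (-18/7, 44/7) → C = 390/7
  (-39/28, 11/7) → C = 537/28
  (-285/98, 143/49) → C = 3711/98

a = -39/28, b = 11/7, minimum C = 537/28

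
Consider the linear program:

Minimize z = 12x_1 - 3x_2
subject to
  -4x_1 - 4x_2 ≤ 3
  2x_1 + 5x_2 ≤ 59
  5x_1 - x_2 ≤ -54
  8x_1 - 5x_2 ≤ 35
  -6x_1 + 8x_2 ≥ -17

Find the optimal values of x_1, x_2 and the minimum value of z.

Feasible corners and z = 12x_1 - 3x_2:
  (-251/12, 121/6) → z = -623/2
  (-73/8, 67/8) → z = -1077/8
  (-211/27, 403/27) → z = -1247/9

x_1 = -251/12, x_2 = 121/6, minimum z = -623/2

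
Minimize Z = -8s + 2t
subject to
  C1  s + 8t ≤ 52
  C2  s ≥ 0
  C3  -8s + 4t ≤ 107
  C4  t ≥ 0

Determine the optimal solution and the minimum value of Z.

Feasible corners and Z = -8s + 2t:
  (0, 13/2) → Z = 13
  (52, 0) → Z = -416
  (0, 0) → Z = 0

The binding constraints are s + 8t = 52 and t = 0.
Solving simultaneously gives s = 52, t = 0.

s = 52, t = 0, minimum Z = -416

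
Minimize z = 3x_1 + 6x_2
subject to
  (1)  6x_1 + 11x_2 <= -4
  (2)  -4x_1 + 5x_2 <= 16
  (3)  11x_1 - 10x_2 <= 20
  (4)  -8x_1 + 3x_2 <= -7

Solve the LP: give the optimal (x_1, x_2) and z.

x_1 = 10/47, x_2 = -83/47, minimum z = -468/47

Extreme points and z = 3x_1 + 6x_2:
  (180/181, -164/181) → z = -444/181
  (65/106, -37/53) → z = -249/106
  (10/47, -83/47) → z = -468/47

At the optimal vertex, 11x_1 - 10x_2 = 20 and -8x_1 + 3x_2 = -7.
Solving simultaneously gives x_1 = 10/47, x_2 = -83/47.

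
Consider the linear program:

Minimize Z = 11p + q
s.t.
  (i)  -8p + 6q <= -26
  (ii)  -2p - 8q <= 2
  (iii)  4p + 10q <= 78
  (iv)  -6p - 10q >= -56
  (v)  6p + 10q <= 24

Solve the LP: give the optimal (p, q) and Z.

p = 49/19, q = -17/19, minimum Z = 522/19

Corner points and Z = 11p + q:
  (49/19, -17/19) → Z = 522/19
  (101/29, 9/29) → Z = 1120/29
  (53/7, -15/7) → Z = 568/7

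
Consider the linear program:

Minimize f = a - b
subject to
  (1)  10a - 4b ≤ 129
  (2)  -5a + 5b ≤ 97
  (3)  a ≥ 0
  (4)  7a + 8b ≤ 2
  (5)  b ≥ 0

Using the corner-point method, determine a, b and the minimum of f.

a = 0, b = 1/4, minimum f = -1/4

Vertices and f = a - b:
  (0, 1/4) → f = -1/4
  (0, 0) → f = 0
  (2/7, 0) → f = 2/7

The optimum lies where a = 0 and 7a + 8b = 2.
Solving simultaneously gives a = 0, b = 1/4.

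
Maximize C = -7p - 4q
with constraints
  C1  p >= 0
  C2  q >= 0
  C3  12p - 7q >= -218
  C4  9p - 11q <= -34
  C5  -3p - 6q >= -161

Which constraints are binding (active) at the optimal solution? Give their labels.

C1 and C4

Vertices and C = -7p - 4q:
  (0, 34/11) → C = -136/11
  (0, 161/6) → C = -322/3
  (1567/87, 517/29) → C = -17173/87

The maximum is at (0, 34/11). Substituting into each constraint, equality holds for C1 and C4; the remaining constraints have slack.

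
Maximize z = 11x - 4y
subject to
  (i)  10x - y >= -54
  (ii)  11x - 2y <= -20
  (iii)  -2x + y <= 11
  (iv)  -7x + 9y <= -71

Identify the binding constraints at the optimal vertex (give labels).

Vertices and z = 11x - 4y:
  (-88/9, -394/9) → z = 608/9
  (-557/83, -1088/83) → z = -1775/83
  (-322/85, -921/85) → z = 142/85

The maximum is at (-88/9, -394/9). Substituting into each constraint, equality holds for (i) and (ii); the remaining constraints have slack.

(i) and (ii)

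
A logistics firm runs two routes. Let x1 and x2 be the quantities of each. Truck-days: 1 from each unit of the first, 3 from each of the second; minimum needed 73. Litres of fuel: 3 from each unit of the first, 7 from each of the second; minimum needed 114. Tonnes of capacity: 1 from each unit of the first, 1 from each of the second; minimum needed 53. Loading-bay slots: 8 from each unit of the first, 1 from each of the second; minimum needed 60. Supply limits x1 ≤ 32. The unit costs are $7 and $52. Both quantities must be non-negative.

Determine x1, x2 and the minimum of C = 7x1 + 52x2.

Corner points and C = 7x1 + 52x2:
  (0, 60) → C = 3120
  (1, 52) → C = 2711
  (32, 21) → C = 1316
The feasible region is unbounded (it extends along (0, 1)), but C strictly increases along every unbounded feasible direction, so there is no improving ray and the minimum is attained at a vertex.

The optimum lies where x1 + x2 = 53 and x1 = 32.
Solving simultaneously gives x1 = 32, x2 = 21.

x1 = 32, x2 = 21, minimum C = 1316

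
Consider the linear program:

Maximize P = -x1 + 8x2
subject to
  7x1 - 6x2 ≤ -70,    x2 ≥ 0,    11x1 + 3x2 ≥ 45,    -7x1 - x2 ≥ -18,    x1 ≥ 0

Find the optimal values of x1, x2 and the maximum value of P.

x1 = 0, x2 = 18, maximum P = 144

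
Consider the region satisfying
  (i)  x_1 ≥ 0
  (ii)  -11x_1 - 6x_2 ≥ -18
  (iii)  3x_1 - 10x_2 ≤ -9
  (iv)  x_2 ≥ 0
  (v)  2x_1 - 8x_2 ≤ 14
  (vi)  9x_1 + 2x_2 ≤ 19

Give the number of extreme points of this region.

Intersecting each pair of boundary lines and keeping only the points that satisfy every inequality leaves:
  (0, 3)
  (0, 9/10)
  (63/64, 153/128)

3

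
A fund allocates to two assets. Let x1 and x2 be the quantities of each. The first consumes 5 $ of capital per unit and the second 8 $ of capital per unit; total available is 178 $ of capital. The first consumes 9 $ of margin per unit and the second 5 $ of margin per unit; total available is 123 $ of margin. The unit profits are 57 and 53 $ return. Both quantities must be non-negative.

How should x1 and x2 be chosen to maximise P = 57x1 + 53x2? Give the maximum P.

x1 = 2, x2 = 21, maximum P = 1227

Vertices and P = 57x1 + 53x2:
  (0, 0) → P = 0
  (0, 89/4) → P = 4717/4
  (41/3, 0) → P = 779
  (2, 21) → P = 1227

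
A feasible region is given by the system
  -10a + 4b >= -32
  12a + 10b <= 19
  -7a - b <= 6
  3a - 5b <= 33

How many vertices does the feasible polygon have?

Pairwise boundary intersections that survive every other constraint:
  (99/37, -97/74)
  (14/19, -117/19)
  (-79/58, 205/58)
  (3/38, -249/38)

4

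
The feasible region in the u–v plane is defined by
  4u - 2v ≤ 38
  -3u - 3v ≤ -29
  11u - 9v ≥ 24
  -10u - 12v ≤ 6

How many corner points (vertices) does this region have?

Of the 6 pairwise boundary intersections, those satisfying every inequality are:
  (86/9, 1/9)
  (21, 23)
  (111/20, 247/60)

3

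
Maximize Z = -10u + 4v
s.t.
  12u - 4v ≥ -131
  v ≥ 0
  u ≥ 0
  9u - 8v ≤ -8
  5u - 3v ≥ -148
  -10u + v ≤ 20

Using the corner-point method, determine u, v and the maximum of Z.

u = 199/16, v = 1121/16, maximum Z = 1247/8

Vertices and Z = -10u + 4v:
  (199/16, 1121/16) → Z = 1247/8
  (51/28, 535/14) → Z = 1885/14
  (0, 1) → Z = 4
  (0, 20) → Z = 80
The feasible region is unbounded (it extends along (8, 9), (3, 5)), but Z strictly decreases along every unbounded feasible direction, so there is no improving ray and the maximum is attained at a vertex.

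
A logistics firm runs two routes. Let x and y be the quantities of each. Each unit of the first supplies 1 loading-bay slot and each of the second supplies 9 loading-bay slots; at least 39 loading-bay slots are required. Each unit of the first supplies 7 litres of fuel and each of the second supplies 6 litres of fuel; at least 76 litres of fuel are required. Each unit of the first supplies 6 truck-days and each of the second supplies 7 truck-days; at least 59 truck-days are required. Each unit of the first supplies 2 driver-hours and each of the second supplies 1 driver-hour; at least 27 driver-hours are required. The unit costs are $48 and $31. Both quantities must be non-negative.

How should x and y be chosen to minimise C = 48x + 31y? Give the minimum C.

x = 12, y = 3, minimum C = 669

The feasible region is unbounded (it extends along (0, 1), (1, 0)), but C strictly increases along every unbounded feasible direction, so there is no improving ray and the minimum is attained at a vertex.

The optimum lies where x + 9y = 39 and 2x + y = 27.
Solving simultaneously gives x = 12, y = 3.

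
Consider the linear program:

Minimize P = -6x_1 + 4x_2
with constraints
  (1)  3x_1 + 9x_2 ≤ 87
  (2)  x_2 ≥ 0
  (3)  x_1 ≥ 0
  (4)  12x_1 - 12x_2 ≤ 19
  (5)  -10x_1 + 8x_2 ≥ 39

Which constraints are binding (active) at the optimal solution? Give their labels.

(1) and (5)

Extreme points and P = -6x_1 + 4x_2:
  (0, 29/3) → P = 116/3
  (115/38, 329/38) → P = 313/19
  (0, 39/8) → P = 39/2

The minimum is at (115/38, 329/38). Substituting into each constraint, equality holds for (1) and (5); the remaining constraints have slack.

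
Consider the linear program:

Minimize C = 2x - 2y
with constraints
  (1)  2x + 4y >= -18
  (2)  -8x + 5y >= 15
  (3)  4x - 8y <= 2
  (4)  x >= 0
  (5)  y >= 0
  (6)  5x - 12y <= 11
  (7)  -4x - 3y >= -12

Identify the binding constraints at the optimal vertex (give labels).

(4) and (7)

Feasible corners and C = 2x - 2y:
  (0, 3) → C = -6
  (15/44, 39/11) → C = -141/22
  (0, 4) → C = -8

The minimum is at (0, 4). Substituting into each constraint, equality holds for (4) and (7); the remaining constraints have slack.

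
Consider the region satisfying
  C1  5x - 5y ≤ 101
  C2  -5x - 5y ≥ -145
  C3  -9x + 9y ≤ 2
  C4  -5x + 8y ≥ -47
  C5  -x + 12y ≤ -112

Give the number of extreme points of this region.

The feasible vertices (each the meet of two boundaries and inside every other half-plane) are:
  (-439/27, -433/27)
  (-344/33, -1010/99)
  (-83/13, -513/52)

3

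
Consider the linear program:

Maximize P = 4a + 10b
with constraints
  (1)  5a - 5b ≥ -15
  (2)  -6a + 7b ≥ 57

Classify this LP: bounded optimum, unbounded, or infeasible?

unbounded

From the feasible point (36, 39), moving in the direction (5, 5) keeps every constraint satisfied while P increases without bound.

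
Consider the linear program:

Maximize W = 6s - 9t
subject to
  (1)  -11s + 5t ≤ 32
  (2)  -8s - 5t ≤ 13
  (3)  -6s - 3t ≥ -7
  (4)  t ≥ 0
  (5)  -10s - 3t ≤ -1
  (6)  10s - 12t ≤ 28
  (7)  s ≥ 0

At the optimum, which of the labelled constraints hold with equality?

(3) and (4)

Vertices and W = 6s - 9t:
  (7/6, 0) → W = 7
  (0, 7/3) → W = -21
  (1/10, 0) → W = 3/5
  (0, 1/3) → W = -3

The maximum is at (7/6, 0). Substituting into each constraint, equality holds for (3) and (4); the remaining constraints have slack.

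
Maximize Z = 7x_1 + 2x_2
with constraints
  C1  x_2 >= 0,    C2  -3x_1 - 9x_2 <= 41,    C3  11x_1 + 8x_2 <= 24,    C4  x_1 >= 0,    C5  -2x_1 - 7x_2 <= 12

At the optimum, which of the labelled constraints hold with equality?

Vertices and Z = 7x_1 + 2x_2:
  (24/11, 0) → Z = 168/11
  (0, 0) → Z = 0
  (0, 3) → Z = 6

The maximum is at (24/11, 0). Substituting into each constraint, equality holds for C1 and C3; the remaining constraints have slack.

C1 and C3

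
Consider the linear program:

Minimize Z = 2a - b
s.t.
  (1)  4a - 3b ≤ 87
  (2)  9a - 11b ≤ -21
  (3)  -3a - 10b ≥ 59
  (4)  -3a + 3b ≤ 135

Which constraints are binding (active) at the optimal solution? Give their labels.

Corner points and Z = 2a - b:
  (-859/123, -156/41) → Z = -1250/123
  (-237, -192) → Z = -282
  (-509/13, 76/13) → Z = -1094/13

The minimum is at (-237, -192). Substituting into each constraint, equality holds for (2) and (4); the remaining constraints have slack.

(2) and (4)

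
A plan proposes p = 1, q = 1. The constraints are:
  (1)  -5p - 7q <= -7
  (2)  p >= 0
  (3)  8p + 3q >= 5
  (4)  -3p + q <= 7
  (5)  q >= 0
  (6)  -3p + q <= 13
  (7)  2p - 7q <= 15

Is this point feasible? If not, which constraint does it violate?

feasible

(1): -12 ≤ -7 ✓
(2): 1 ≥ 0 ✓
(3): 11 ≥ 5 ✓
(4): -2 ≤ 7 ✓
(5): 1 ≥ 0 ✓
(6): -2 ≤ 13 ✓
(7): -5 ≤ 15 ✓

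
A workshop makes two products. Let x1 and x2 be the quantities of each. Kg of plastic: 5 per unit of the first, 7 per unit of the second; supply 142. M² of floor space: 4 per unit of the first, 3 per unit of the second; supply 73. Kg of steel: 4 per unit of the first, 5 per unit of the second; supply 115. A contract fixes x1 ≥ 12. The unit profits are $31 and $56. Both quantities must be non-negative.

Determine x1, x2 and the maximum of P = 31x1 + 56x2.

x1 = 12, x2 = 25/3, maximum P = 2516/3

Feasible corners and P = 31x1 + 56x2:
  (73/4, 0) → P = 2263/4
  (12, 0) → P = 372
  (12, 25/3) → P = 2516/3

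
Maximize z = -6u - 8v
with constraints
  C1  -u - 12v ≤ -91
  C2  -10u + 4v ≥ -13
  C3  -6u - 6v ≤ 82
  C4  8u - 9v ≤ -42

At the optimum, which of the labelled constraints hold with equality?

C1 and C3

Extreme points and z = -6u - 8v:
  (-255/11, 314/33) → z = 2078/33
  (3, 22/3) → z = -230/3
  (285/58, 262/29) → z = -2951/29
The feasible region is unbounded (it extends along (2, 5), (-1, 1)), but z strictly decreases along every unbounded feasible direction, so there is no improving ray and the maximum is attained at a vertex.

The maximum is at (-255/11, 314/33). Substituting into each constraint, equality holds for C1 and C3; the remaining constraints have slack.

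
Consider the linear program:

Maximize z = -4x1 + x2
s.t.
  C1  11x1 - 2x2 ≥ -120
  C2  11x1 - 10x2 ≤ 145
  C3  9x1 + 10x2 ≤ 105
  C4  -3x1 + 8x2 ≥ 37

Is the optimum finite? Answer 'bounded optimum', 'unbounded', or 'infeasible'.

bounded optimum

Vertices and z = -4x1 + x2:
  (-495/64, 2235/128) → z = 6195/128
  (-443/41, 47/82) → z = 3591/82
  (235/51, 108/17) → z = -616/51
The feasible region has finitely many vertices and no improving ray; the maximum is 6195/128 at (-495/64, 2235/128).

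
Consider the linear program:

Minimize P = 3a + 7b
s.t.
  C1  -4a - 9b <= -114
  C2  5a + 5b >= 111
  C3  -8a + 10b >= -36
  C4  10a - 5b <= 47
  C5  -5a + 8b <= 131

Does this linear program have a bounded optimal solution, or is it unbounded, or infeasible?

Feasible corners and P = 3a + 7b:
  (158/15, 35/3) → P = 1699/15
  (233/65, 242/13) → P = 9169/65
  (1031/55, 309/11) → P = 13908/55
The feasible region has finitely many vertices and no improving ray; the minimum is 1699/15 at (158/15, 35/3).

bounded optimum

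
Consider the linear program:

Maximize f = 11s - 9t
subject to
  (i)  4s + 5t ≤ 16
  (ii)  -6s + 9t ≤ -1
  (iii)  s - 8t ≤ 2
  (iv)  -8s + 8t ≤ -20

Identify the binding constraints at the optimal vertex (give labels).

Vertices and f = 11s - 9t:
  (138/37, 8/37) → f = 1446/37
  (19/6, 2/3) → f = 173/6
  (18/7, 1/14) → f = 387/14

The maximum is at (138/37, 8/37). Substituting into each constraint, equality holds for (i) and (iii); the remaining constraints have slack.

(i) and (iii)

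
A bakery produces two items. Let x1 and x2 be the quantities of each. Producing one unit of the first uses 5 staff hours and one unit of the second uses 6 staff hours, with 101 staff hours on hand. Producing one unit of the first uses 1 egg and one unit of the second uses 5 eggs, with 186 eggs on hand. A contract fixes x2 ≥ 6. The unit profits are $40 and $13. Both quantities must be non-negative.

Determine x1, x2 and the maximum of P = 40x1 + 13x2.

x1 = 13, x2 = 6, maximum P = 598

Vertices and P = 40x1 + 13x2:
  (0, 101/6) → P = 1313/6
  (0, 6) → P = 78
  (13, 6) → P = 598

The binding constraints are 5x1 + 6x2 = 101 and x2 = 6.
Solving simultaneously gives x1 = 13, x2 = 6.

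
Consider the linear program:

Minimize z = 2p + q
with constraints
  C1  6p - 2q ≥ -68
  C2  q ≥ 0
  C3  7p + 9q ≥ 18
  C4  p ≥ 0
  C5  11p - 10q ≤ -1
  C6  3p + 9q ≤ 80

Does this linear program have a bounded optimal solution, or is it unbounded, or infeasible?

bounded optimum

Extreme points and z = 2p + q:
  (0, 2) → z = 2
  (171/169, 205/169) → z = 547/169
  (0, 80/9) → z = 80/9
  (791/129, 883/129) → z = 2465/129
The feasible region has finitely many vertices and no improving ray; the minimum is 2 at (0, 2).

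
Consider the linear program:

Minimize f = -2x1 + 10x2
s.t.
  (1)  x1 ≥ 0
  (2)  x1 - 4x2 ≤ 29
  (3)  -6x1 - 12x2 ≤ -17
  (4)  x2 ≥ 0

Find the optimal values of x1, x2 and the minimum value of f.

Corner points and f = -2x1 + 10x2:
  (0, 17/12) → f = 85/6
  (29, 0) → f = -58
  (17/6, 0) → f = -17/3
The feasible region is unbounded (it extends along (0, 1), (4, 1)), but f strictly increases along every unbounded feasible direction, so there is no improving ray and the minimum is attained at a vertex.

The binding constraints are x1 - 4x2 = 29 and x2 = 0.
Solving simultaneously gives x1 = 29, x2 = 0.

x1 = 29, x2 = 0, minimum f = -58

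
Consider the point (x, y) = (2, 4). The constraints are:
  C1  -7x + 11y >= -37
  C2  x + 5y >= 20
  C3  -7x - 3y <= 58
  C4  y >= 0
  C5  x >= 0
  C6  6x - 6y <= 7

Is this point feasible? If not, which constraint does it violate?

C1: 30 ≥ -37 ✓
C2: 22 ≥ 20 ✓
C3: -26 ≤ 58 ✓
C4: 4 ≥ 0 ✓
C5: 2 ≥ 0 ✓
C6: -12 ≤ 7 ✓

feasible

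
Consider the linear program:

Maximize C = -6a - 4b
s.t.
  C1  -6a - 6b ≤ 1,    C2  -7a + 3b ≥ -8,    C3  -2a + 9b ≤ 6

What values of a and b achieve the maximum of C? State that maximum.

Vertices and C = -6a - 4b:
  (3/4, -11/12) → C = -5/6
  (-15/22, 17/33) → C = 67/33
  (30/19, 58/57) → C = -772/57

The binding constraints are -6a - 6b = 1 and -2a + 9b = 6.
Solving simultaneously gives a = -15/22, b = 17/33.

a = -15/22, b = 17/33, maximum C = 67/33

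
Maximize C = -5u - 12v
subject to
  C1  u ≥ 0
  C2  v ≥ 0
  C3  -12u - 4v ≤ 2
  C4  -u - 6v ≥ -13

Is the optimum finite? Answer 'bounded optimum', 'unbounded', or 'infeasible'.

Vertices and C = -5u - 12v:
  (0, 0) → C = 0
  (0, 13/6) → C = -26
  (13, 0) → C = -65
The feasible region has finitely many vertices and no improving ray; the maximum is 0 at (0, 0).

bounded optimum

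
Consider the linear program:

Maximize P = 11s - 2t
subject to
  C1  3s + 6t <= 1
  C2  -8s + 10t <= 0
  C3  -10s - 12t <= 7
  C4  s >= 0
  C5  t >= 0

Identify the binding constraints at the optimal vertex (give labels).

Corner points and P = 11s - 2t:
  (5/39, 4/39) → P = 47/39
  (1/3, 0) → P = 11/3
  (0, 0) → P = 0

The maximum is at (1/3, 0). Substituting into each constraint, equality holds for C1 and C5; the remaining constraints have slack.

C1 and C5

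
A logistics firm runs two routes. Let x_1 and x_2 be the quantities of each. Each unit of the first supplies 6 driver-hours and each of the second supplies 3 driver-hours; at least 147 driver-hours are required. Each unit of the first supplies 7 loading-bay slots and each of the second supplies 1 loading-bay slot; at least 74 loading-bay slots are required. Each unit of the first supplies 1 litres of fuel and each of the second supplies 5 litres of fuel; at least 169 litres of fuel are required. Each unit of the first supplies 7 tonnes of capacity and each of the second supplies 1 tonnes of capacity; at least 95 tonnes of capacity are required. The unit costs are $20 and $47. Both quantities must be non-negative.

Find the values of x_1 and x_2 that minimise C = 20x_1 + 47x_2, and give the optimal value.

Feasible corners and C = 20x_1 + 47x_2:
  (0, 95) → C = 4465
  (169, 0) → C = 3380
  (9, 32) → C = 1684
The feasible region is unbounded (it extends along (0, 1), (1, 0)), but C strictly increases along every unbounded feasible direction, so there is no improving ray and the minimum is attained at a vertex.

The optimum lies where x_1 + 5x_2 = 169 and 7x_1 + x_2 = 95.
Solving simultaneously gives x_1 = 9, x_2 = 32.

x_1 = 9, x_2 = 32, minimum C = 1684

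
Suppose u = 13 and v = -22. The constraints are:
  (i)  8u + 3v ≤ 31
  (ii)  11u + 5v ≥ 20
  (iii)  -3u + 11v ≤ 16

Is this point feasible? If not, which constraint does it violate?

not feasible — violates (i)

Constraint (i): 8u + 3v = 38, which is not ≤ 31. All other constraints are satisfied.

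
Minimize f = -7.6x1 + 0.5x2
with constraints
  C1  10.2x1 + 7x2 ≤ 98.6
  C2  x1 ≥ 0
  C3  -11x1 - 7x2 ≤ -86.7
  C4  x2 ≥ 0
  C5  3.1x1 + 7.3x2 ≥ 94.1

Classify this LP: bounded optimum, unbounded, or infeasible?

Feasible corners and f = -7.6x1 + 0.5x2:
  (0, 493/35) → f = 493/70
  (1527/1319, 16354/1319) → f = -17141/6595
  (0, 941/73) → f = 941/146
The feasible region has finitely many vertices and no improving ray; the minimum is -17141/6595 at (1527/1319, 16354/1319).

bounded optimum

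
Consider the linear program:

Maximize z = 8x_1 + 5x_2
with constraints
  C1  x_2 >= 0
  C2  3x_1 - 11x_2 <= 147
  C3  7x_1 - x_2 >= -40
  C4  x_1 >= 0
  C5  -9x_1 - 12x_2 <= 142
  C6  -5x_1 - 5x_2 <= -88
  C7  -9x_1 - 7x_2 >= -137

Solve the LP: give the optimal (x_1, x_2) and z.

Corner points and z = 8x_1 + 5x_2:
  (0, 88/5) → z = 88
  (0, 137/7) → z = 685/7
  (69/10, 107/10) → z = 1087/10

The binding constraints are -5x_1 - 5x_2 = -88 and -9x_1 - 7x_2 = -137.
Solving simultaneously gives x_1 = 69/10, x_2 = 107/10.

x_1 = 69/10, x_2 = 107/10, maximum z = 1087/10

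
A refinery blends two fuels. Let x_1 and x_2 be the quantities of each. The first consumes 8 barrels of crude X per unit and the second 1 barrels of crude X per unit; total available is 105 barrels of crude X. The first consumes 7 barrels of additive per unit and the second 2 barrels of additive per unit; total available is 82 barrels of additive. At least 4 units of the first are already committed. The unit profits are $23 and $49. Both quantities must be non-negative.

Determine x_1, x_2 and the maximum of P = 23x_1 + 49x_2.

x_1 = 4, x_2 = 27, maximum P = 1415

Feasible corners and P = 23x_1 + 49x_2:
  (82/7, 0) → P = 1886/7
  (4, 0) → P = 92
  (4, 27) → P = 1415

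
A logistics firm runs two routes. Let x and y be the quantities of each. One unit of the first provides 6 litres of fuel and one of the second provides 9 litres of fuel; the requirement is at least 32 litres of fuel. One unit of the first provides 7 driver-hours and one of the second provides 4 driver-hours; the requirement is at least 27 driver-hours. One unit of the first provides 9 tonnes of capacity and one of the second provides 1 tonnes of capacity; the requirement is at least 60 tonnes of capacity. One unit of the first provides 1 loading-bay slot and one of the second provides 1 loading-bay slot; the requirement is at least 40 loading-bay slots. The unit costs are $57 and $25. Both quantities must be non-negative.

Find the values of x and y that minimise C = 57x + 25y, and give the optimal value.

Vertices and C = 57x + 25y:
  (0, 60) → C = 1500
  (40, 0) → C = 2280
  (5/2, 75/2) → C = 1080
The feasible region is unbounded (it extends along (0, 1), (1, 0)), but C strictly increases along every unbounded feasible direction, so there is no improving ray and the minimum is attained at a vertex.

The optimum lies where 9x + y = 60 and x + y = 40.
Solving simultaneously gives x = 5/2, y = 75/2.

x = 5/2, y = 75/2, minimum C = 1080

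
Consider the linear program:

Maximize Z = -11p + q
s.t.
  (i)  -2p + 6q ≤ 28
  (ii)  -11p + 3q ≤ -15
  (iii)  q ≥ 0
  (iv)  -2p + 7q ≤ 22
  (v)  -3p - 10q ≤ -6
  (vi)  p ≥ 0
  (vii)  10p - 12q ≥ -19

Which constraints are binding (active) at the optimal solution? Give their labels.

(ii) and (v)

Corner points and Z = -11p + q:
  (24/17, 3/17) → Z = -261/17
  (79/34, 359/102) → Z = -1124/51
  (2, 0) → Z = -22
  (131/46, 91/23) → Z = -1259/46
The feasible region is unbounded (it extends along (7, 2), (1, 0)), but Z strictly decreases along every unbounded feasible direction, so there is no improving ray and the maximum is attained at a vertex.

The maximum is at (24/17, 3/17). Substituting into each constraint, equality holds for (ii) and (v); the remaining constraints have slack.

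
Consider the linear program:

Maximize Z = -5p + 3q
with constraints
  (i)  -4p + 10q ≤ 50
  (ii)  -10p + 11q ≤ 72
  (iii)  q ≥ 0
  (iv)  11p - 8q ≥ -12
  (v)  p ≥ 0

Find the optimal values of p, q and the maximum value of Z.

p = 0, q = 3/2, maximum Z = 9/2

The feasible region is unbounded (it extends along (5, 2), (1, 0)), but Z strictly decreases along every unbounded feasible direction, so there is no improving ray and the maximum is attained at a vertex.

At the optimal vertex, 11p - 8q = -12 and p = 0.
Solving simultaneously gives p = 0, q = 3/2.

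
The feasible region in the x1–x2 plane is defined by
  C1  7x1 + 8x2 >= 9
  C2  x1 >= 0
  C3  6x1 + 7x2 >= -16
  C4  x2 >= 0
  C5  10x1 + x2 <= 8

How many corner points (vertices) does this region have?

3

Pairwise boundary intersections that survive every other constraint:
  (0, 9/8)
  (55/73, 34/73)
  (0, 8)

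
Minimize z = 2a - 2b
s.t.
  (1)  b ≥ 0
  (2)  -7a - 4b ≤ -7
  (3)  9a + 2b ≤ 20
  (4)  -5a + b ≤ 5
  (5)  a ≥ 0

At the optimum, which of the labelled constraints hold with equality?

(3) and (4)

Corner points and z = 2a - 2b:
  (1, 0) → z = 2
  (20/9, 0) → z = 40/9
  (0, 7/4) → z = -7/2
  (10/19, 145/19) → z = -270/19
  (0, 5) → z = -10

The minimum is at (10/19, 145/19). Substituting into each constraint, equality holds for (3) and (4); the remaining constraints have slack.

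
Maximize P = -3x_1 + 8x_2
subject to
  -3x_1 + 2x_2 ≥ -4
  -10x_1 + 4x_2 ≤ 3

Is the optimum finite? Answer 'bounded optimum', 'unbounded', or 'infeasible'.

unbounded

From the feasible point (-11/4, -49/8), moving in the direction (2, 3) keeps every constraint satisfied while P increases without bound.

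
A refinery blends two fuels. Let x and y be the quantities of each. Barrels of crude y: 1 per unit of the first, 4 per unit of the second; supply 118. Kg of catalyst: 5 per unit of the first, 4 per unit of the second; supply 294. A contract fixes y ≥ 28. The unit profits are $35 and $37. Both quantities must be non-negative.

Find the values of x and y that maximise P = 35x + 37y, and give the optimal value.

Feasible corners and P = 35x + 37y:
  (0, 59/2) → P = 2183/2
  (0, 28) → P = 1036
  (6, 28) → P = 1246

x = 6, y = 28, maximum P = 1246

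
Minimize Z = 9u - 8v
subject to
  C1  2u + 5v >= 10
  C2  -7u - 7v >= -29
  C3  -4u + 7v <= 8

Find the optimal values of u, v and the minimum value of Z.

Feasible corners and Z = 9u - 8v:
  (25/7, 4/7) → Z = 193/7
  (15/17, 28/17) → Z = -89/17
  (21/11, 172/77) → Z = -53/77

u = 15/17, v = 28/17, minimum Z = -89/17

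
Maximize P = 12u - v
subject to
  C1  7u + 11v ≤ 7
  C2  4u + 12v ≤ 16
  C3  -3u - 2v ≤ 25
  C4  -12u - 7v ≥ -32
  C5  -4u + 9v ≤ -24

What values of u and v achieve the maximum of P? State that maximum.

Extreme points and P = 12u - v:
  (303/83, -140/83) → P = 3776/83
  (327/107, -140/107) → P = 4064/107
  (239/3, -132) → P = 1088
  (-177/35, -172/35) → P = -1952/35

u = 239/3, v = -132, maximum P = 1088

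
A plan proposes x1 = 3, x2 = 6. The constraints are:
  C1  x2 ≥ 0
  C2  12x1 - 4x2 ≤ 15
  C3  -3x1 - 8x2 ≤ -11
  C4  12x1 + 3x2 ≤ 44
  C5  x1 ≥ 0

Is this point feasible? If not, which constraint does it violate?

not feasible — violates C4

Constraint C4: 12x1 + 3x2 = 54, which is not ≤ 44. All other constraints are satisfied.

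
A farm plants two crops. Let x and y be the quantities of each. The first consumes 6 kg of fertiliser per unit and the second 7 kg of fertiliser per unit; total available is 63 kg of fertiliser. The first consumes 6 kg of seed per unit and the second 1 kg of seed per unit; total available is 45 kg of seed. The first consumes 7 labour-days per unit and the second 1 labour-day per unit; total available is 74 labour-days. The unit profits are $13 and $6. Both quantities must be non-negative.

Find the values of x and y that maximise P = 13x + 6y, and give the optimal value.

Corner points and P = 13x + 6y:
  (0, 0) → P = 0
  (0, 9) → P = 54
  (15/2, 0) → P = 195/2
  (7, 3) → P = 109

The optimum lies where 6x + 7y = 63 and 6x + y = 45.
Solving simultaneously gives x = 7, y = 3.

x = 7, y = 3, maximum P = 109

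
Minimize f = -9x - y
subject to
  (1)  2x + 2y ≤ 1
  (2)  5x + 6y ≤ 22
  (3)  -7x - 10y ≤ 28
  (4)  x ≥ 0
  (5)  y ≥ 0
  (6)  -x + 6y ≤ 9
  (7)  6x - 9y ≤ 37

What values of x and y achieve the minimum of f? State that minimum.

Feasible corners and f = -9x - y:
  (0, 1/2) → f = -1/2
  (1/2, 0) → f = -9/2
  (0, 0) → f = 0

x = 1/2, y = 0, minimum f = -9/2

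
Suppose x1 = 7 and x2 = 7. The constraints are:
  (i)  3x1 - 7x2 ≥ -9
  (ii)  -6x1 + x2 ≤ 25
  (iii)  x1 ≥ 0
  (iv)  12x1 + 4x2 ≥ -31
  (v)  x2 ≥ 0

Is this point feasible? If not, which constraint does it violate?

not feasible — violates (i)

Constraint (i): 3x1 - 7x2 = -28, which is not ≥ -9. All other constraints are satisfied.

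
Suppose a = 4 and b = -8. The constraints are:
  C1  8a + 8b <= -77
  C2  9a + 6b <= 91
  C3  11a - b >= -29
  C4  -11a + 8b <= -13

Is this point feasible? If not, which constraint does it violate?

not feasible — violates C1

Constraint C1: 8a + 8b = -32, which is not ≤ -77. All other constraints are satisfied.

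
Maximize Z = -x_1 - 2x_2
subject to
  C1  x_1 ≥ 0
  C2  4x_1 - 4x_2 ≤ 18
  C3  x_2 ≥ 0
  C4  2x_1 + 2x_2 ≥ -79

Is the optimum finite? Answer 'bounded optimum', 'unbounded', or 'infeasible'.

bounded optimum

Feasible corners and Z = -x_1 - 2x_2:
  (0, 0) → Z = 0
  (9/2, 0) → Z = -9/2
The feasible region has finitely many vertices and no improving ray; the maximum is 0 at (0, 0).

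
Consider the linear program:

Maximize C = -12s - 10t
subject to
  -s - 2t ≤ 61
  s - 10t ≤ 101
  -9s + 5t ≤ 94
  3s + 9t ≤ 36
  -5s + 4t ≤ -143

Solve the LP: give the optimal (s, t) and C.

s = 513/23, t = -181/23, maximum C = -4346/23

Corner points and C = -12s - 10t:
  (423/13, -89/13) → C = -322
  (513/23, -181/23) → C = -4346/23
  (477/19, -83/19) → C = -4894/19

At the optimal vertex, s - 10t = 101 and -5s + 4t = -143.
Solving simultaneously gives s = 513/23, t = -181/23.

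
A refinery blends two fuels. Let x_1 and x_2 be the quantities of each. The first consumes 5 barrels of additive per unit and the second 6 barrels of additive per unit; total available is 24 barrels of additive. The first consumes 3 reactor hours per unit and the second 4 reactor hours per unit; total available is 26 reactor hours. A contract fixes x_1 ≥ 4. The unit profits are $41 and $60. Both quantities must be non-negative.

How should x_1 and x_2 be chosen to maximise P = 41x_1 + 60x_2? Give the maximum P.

Feasible corners and P = 41x_1 + 60x_2:
  (24/5, 0) → P = 984/5
  (4, 0) → P = 164
  (4, 2/3) → P = 204

The optimum lies where 5x_1 + 6x_2 = 24 and x_1 = 4.
Solving simultaneously gives x_1 = 4, x_2 = 2/3.

x_1 = 4, x_2 = 2/3, maximum P = 204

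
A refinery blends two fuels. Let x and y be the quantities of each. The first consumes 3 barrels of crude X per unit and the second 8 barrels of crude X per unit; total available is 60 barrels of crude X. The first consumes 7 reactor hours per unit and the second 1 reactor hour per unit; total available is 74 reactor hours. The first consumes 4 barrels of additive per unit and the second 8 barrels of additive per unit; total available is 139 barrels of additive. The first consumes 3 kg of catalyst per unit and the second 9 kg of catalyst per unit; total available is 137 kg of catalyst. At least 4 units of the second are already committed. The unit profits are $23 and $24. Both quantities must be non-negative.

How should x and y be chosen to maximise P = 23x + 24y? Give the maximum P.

Extreme points and P = 23x + 24y:
  (0, 15/2) → P = 180
  (0, 4) → P = 96
  (28/3, 4) → P = 932/3

The binding constraints are 3x + 8y = 60 and y = 4.
Solving simultaneously gives x = 28/3, y = 4.

x = 28/3, y = 4, maximum P = 932/3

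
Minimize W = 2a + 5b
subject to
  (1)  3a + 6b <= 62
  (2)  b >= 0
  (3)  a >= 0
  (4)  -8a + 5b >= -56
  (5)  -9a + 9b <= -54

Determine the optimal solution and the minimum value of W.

a = 6, b = 0, minimum W = 12

Corner points and W = 2a + 5b:
  (7, 0) → W = 14
  (6, 0) → W = 12
  (26/3, 8/3) → W = 92/3

At the optimal vertex, b = 0 and -9a + 9b = -54.
Solving simultaneously gives a = 6, b = 0.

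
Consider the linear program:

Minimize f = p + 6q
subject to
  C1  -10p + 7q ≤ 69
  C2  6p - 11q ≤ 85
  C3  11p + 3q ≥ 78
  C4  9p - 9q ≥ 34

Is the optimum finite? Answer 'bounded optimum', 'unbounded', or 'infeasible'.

Feasible corners and f = p + 6q:
  (1113/139, -467/139) → f = -1689/139
  (134/21, 164/63) → f = 22
The feasible region has finitely many vertices and no improving ray; the minimum is -1689/139 at (1113/139, -467/139).

bounded optimum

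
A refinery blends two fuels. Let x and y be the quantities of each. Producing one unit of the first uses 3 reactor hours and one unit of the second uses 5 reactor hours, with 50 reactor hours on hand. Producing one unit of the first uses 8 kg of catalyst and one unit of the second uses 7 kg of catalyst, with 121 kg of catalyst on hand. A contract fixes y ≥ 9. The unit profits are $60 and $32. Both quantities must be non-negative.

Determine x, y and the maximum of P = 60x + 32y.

x = 5/3, y = 9, maximum P = 388

Corner points and P = 60x + 32y:
  (0, 10) → P = 320
  (0, 9) → P = 288
  (5/3, 9) → P = 388

The binding constraints are 3x + 5y = 50 and y = 9.
Solving simultaneously gives x = 5/3, y = 9.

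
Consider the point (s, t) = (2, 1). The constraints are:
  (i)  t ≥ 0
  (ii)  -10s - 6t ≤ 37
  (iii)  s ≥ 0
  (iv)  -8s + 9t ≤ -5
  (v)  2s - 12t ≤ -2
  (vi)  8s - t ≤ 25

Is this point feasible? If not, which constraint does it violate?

(i): 1 ≥ 0 ✓
(ii): -26 ≤ 37 ✓
(iii): 2 ≥ 0 ✓
(iv): -7 ≤ -5 ✓
(v): -8 ≤ -2 ✓
(vi): 15 ≤ 25 ✓

feasible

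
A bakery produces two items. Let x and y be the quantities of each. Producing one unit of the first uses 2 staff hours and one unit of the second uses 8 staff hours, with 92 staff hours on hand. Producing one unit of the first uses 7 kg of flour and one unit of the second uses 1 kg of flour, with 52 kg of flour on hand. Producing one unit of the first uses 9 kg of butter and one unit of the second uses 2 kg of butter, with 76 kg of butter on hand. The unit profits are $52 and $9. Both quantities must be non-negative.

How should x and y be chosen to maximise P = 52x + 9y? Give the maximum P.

x = 6, y = 10, maximum P = 402

Corner points and P = 52x + 9y:
  (0, 0) → P = 0
  (0, 23/2) → P = 207/2
  (52/7, 0) → P = 2704/7
  (6, 10) → P = 402

The binding constraints are 2x + 8y = 92 and 7x + y = 52.
Solving simultaneously gives x = 6, y = 10.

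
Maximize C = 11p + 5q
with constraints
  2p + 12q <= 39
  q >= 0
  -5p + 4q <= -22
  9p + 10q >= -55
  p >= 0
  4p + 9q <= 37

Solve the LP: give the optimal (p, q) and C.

p = 37/4, q = 0, maximum C = 407/4

Corner points and C = 11p + 5q:
  (22/5, 0) → C = 242/5
  (37/4, 0) → C = 407/4
  (346/61, 97/61) → C = 4291/61

The optimum lies where q = 0 and 4p + 9q = 37.
Solving simultaneously gives p = 37/4, q = 0.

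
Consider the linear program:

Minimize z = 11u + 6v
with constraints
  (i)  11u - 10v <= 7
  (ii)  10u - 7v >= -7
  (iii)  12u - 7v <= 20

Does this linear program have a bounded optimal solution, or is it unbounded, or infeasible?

bounded optimum

Extreme points and z = 11u + 6v:
  (-119/23, -147/23) → z = -2191/23
  (151/43, 136/43) → z = 2477/43
  (27/2, 142/7) → z = 3783/14
The feasible region has finitely many vertices and no improving ray; the minimum is -2191/23 at (-119/23, -147/23).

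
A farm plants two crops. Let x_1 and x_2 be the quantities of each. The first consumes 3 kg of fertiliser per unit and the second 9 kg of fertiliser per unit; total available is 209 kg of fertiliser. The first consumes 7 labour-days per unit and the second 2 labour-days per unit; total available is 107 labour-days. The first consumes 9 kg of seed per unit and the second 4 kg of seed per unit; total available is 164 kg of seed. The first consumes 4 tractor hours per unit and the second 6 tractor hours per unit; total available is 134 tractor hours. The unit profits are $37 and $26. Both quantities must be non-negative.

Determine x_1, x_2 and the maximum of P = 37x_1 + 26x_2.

Vertices and P = 37x_1 + 26x_2:
  (0, 0) → P = 0
  (0, 67/3) → P = 1742/3
  (107/7, 0) → P = 3959/7
  (11, 15) → P = 797

x_1 = 11, x_2 = 15, maximum P = 797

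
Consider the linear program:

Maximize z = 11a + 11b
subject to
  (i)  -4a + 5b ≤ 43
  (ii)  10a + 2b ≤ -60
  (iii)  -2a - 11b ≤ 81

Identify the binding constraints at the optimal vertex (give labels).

Corner points and z = 11a + 11b:
  (-193/29, 95/29) → z = -1078/29
  (-439/27, -119/27) → z = -682/3
  (-249/53, -345/53) → z = -6534/53

The maximum is at (-193/29, 95/29). Substituting into each constraint, equality holds for (i) and (ii); the remaining constraints have slack.

(i) and (ii)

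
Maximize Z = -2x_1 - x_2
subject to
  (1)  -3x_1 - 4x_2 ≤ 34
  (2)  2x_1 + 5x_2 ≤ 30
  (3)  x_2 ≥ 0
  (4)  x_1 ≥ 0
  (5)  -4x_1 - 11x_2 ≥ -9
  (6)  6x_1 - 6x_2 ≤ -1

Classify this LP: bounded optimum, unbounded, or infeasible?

bounded optimum

Corner points and Z = -2x_1 - x_2:
  (0, 9/11) → Z = -9/11
  (0, 1/6) → Z = -1/6
  (43/90, 29/45) → Z = -8/5
The feasible region has finitely many vertices and no improving ray; the maximum is -1/6 at (0, 1/6).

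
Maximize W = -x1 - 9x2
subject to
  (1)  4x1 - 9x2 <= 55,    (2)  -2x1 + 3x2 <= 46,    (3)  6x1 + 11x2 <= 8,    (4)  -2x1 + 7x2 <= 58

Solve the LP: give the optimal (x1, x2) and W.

x1 = -193/2, x2 = -49, maximum W = 1075/2

The binding constraints are 4x1 - 9x2 = 55 and -2x1 + 3x2 = 46.
Solving simultaneously gives x1 = -193/2, x2 = -49.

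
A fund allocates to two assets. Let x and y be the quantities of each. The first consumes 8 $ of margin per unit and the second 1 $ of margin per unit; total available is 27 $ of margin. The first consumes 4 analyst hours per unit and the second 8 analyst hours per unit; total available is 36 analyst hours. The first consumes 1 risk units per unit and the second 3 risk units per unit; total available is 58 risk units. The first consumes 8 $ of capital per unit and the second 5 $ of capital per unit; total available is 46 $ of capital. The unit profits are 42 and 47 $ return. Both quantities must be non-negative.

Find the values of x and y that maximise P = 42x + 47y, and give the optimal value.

x = 3, y = 3, maximum P = 267

Corner points and P = 42x + 47y:
  (0, 0) → P = 0
  (0, 9/2) → P = 423/2
  (27/8, 0) → P = 567/4
  (3, 3) → P = 267

The binding constraints are 8x + y = 27 and 4x + 8y = 36.
Solving simultaneously gives x = 3, y = 3.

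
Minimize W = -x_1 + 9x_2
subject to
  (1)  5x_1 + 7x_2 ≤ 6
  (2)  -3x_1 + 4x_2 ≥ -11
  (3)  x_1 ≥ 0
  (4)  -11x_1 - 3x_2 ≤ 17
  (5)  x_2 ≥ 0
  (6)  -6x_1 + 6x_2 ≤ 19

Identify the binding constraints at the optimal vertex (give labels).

Extreme points and W = -x_1 + 9x_2:
  (0, 6/7) → W = 54/7
  (6/5, 0) → W = -6/5
  (0, 0) → W = 0

The minimum is at (6/5, 0). Substituting into each constraint, equality holds for (1) and (5); the remaining constraints have slack.

(1) and (5)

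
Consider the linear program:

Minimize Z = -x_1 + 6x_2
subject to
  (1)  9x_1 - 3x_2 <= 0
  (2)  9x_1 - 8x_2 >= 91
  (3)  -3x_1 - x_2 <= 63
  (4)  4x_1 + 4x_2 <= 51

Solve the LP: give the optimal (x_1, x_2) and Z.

x_1 = -21/2, x_2 = -63/2, minimum Z = -357/2

Vertices and Z = -x_1 + 6x_2:
  (-91/15, -91/5) → Z = -1547/15
  (-21/2, -63/2) → Z = -357/2
  (-413/33, -280/11) → Z = -4627/33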